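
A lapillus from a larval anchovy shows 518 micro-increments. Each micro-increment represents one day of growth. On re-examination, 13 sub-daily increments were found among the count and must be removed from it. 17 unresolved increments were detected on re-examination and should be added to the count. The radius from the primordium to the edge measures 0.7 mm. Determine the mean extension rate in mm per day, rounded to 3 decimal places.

0.001 mm per day

Correcting the raw count gives 518 − 13 + 17 = 522 true micro-increments.
Mean rate = 0.7 mm / 522 days ≈ 0.001 mm per day.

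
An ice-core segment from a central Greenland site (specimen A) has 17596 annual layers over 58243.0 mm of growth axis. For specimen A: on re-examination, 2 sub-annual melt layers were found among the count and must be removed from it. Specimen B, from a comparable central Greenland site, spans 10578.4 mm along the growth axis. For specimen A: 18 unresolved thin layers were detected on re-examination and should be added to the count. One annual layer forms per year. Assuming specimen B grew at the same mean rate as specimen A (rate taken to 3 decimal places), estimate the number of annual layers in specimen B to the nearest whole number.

3199 annual layers

Specimen A: after corrections the count is 17596 − 2 + 18 = 17612 annual layers.
A: 58243.0 mm over 17612 years gives 58243.0 / 17612 ≈ 3.307 mm/year.
Specimen B: 10578.4 mm / 3.307 mm per year = 3198.79 years ≈ 3199 annual layers.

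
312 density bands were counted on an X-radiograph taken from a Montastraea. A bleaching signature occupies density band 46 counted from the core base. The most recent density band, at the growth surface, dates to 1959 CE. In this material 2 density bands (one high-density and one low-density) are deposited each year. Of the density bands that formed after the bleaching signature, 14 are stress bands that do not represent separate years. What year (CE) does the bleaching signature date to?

1833 CE

The bleaching signature sits at density band 46 from the core base, so 312 − 46 = 266 density bands formed after it.
Excluding 14 false density bands: 266 − 14 = 252.
With 2 density bands per year, 252 / 2 = 126 years.
Counting back 126 years from 1959 CE places the bleaching signature in 1959 − 126 = 1833 CE.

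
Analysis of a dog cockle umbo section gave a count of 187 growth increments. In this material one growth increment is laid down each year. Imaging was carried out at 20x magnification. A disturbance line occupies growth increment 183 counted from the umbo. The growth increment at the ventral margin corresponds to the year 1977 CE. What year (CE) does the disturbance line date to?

1973 CE

Between growth increment 183 and the ventral margin there are 187 − 183 = 4 growth increments.
Counting back 4 years from 1977 CE places the disturbance line in 1977 − 4 = 1973 CE.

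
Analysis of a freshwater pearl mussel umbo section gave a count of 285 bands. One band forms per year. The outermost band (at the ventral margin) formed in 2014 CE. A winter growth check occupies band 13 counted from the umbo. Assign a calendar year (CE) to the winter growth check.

1742 CE

The winter growth check sits at band 13 from the umbo, so 285 − 13 = 272 bands formed after it.
Counting back 272 years from 2014 CE places the winter growth check in 2014 − 272 = 1742 CE.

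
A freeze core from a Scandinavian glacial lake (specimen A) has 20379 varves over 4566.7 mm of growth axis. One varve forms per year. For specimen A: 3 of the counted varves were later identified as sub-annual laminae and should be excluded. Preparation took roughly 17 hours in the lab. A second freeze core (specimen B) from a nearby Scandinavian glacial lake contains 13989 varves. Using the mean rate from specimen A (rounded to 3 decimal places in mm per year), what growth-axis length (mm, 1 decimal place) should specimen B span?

Specimen A: correcting the raw count gives 20379 − 3 = 20376 true varves.
A: 4566.7 mm over 20376 years gives 4566.7 / 20376 ≈ 0.224 mm/yr.
For B, 0.224 mm/year × 13989 years = 3133.5 mm.

3133.5 mm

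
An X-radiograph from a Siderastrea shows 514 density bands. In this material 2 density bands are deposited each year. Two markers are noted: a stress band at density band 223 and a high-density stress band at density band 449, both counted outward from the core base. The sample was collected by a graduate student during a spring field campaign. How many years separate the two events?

113 yr

The two markers are separated by 449 − 223 = 226 density bands.
Dividing by 2 density bands per year: 226 / 2 = 113 years.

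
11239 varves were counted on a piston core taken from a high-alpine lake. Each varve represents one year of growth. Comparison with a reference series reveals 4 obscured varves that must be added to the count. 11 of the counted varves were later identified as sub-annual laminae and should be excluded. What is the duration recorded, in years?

True varve count = 11239 − 11 + 4 = 11232.
One varve per year makes the duration 11232 years.

11232 years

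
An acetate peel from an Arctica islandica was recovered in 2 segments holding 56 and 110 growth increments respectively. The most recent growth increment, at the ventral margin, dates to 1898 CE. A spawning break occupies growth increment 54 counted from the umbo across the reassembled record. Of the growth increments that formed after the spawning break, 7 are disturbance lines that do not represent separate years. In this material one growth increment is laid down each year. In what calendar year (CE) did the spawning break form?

Total growth increments = 56 + 110 = 166.
166 − 54 = 112 growth increments lie beyond the spawning break toward the ventral margin.
Removing the 7 false growth increments leaves 112 − 7 = 105 true growth increments beyond the spawning break.
The growth increment at the ventral margin is 1898 CE, so the spawning break dates to 1898 − 105 = 1793 CE.

1793 CE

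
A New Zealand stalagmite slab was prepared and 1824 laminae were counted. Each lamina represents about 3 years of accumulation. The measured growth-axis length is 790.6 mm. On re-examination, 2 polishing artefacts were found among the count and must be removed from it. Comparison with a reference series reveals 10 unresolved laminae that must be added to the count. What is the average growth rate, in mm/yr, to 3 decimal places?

Correcting the raw count gives 1824 − 2 + 10 = 1832 true laminae.
1832 laminae at 3 years each span 1832 × 3 = 5496 years.
Extension rate ≈ 790.6 / 5496 = 0.144 mm/yr.

0.144 mm/yr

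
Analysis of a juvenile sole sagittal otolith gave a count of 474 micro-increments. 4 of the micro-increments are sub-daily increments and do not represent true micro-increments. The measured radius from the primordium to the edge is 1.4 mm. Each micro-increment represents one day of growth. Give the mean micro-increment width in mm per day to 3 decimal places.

True micro-increment count = 474 − 4 = 470.
Mean rate = 1.4 mm / 470 days ≈ 0.003 mm per day.

0.003 mm per day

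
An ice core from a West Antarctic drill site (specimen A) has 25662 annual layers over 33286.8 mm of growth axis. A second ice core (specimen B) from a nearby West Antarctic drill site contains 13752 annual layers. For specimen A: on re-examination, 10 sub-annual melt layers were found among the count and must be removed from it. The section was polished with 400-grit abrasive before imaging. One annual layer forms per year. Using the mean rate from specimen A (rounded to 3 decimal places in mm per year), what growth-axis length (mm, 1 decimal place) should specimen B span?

17850.1 mm

Specimen A: true annual layer count = 25662 − 10 = 25652.
A: 33286.8 mm over 25652 years gives 33286.8 / 25652 ≈ 1.298 mm/yr.
B's length ≈ 1.298 × 13752 = 17850.1 mm.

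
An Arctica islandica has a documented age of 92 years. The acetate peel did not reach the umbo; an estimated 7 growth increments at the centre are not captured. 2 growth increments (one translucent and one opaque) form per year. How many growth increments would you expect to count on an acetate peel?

177 growth increments

With 2 growth increments per year, 92 years would produce 92 × 2 = 184 growth increments.
184 − 7 missed = 177 growth increments expected in the prepared section.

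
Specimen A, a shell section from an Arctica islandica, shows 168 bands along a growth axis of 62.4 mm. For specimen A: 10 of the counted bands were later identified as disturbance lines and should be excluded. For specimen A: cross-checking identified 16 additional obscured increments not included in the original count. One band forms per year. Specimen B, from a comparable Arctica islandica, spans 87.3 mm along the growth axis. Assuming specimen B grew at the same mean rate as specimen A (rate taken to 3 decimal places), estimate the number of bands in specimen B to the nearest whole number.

Specimen A: true band count = 168 − 10 + 16 = 174.
A: Extension rate ≈ 62.4 / 174 = 0.359 mm per year.
For B, 87.3 / 0.359 = 243.18 years ≈ 243 bands.

243 bands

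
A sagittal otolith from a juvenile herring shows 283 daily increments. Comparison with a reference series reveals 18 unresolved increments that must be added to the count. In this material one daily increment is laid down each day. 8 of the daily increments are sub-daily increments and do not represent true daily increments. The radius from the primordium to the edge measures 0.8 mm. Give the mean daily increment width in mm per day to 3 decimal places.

Adjusted count: 283 − 8 + 18 = 293 daily increments.
0.8 mm over 293 days gives 0.8 / 293 ≈ 0.003 mm per day.

0.003 mm per day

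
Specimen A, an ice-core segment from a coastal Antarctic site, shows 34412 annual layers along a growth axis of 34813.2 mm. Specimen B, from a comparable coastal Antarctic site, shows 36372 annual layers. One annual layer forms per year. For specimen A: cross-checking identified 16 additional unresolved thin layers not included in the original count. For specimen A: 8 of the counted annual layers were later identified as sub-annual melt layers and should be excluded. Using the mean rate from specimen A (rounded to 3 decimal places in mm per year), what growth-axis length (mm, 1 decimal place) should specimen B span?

36772.1 mm

Specimen A: true annual layer count = 34412 − 8 + 16 = 34420.
A: Mean rate = 34813.2 mm / 34420 years ≈ 1.011 mm per year.
For B, 1.011 mm/year × 36372 years = 36772.1 mm.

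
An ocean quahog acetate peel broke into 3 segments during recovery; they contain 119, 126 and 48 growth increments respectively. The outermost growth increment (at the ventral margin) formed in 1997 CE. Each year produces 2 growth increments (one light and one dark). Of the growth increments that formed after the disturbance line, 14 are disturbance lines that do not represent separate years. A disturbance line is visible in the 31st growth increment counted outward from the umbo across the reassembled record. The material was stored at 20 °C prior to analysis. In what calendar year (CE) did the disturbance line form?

Total growth increments = 119 + 126 + 48 = 293.
The disturbance line sits at growth increment 31 from the umbo, so 293 − 31 = 262 growth increments formed after it.
Excluding 14 false growth increments: 262 − 14 = 248.
With 2 growth increments per year, 248 / 2 = 124 years.
Counting back 124 years from 1997 CE places the disturbance line in 1997 − 124 = 1873 CE.

1873 CE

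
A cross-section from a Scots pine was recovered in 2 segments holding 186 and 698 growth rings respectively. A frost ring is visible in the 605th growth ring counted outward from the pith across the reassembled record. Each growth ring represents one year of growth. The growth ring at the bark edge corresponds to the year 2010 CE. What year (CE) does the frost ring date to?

1731 CE

Total growth rings = 186 + 698 = 884.
The frost ring sits at growth ring 605 from the pith, so 884 − 605 = 279 growth rings formed after it.
Counting back 279 years from 2010 CE places the frost ring in 2010 − 279 = 1731 CE.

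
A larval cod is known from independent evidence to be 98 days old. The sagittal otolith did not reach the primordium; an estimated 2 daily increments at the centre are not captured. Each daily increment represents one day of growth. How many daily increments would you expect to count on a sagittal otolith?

One daily increment per day gives 98 daily increments over 98 days.
98 − 2 missed = 96 daily increments expected in the prepared section.

96 daily increments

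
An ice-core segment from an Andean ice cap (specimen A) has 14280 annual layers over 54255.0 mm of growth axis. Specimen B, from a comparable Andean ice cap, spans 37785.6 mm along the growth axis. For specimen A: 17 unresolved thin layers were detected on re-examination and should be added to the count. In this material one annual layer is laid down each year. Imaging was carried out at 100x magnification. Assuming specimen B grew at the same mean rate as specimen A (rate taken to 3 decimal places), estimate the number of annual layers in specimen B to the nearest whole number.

Specimen A: after corrections the count is 14280 + 17 = 14297 annual layers.
A: Mean rate = 54255.0 mm / 14297 years ≈ 3.795 mm/year.
For B, 37785.6 / 3.795 = 9956.68 years ≈ 9957 annual layers.

9957 annual layers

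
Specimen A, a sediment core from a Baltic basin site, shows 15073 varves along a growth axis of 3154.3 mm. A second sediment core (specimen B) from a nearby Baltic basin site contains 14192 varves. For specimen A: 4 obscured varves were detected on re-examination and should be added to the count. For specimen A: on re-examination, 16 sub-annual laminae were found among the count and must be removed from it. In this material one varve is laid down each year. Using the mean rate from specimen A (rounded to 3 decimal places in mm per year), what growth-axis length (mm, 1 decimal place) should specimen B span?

Specimen A: after corrections the count is 15073 − 16 + 4 = 15061 varves.
A: 3154.3 mm over 15061 years gives 3154.3 / 15061 ≈ 0.209 mm per year.
For B, 0.209 mm/year × 14192 years = 2966.1 mm.

2966.1 mm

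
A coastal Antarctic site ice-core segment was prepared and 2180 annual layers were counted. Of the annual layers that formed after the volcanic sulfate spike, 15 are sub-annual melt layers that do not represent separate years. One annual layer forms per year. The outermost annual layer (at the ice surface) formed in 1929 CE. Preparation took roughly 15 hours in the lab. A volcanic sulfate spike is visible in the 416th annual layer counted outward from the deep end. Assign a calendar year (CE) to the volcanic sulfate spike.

Between annual layer 416 and the ice surface there are 2180 − 416 = 1764 annual layers.
Excluding 15 false annual layers: 1764 − 15 = 1749.
The annual layer at the ice surface is 1929 CE, so the volcanic sulfate spike dates to 1929 − 1749 = 180 CE.

180 CE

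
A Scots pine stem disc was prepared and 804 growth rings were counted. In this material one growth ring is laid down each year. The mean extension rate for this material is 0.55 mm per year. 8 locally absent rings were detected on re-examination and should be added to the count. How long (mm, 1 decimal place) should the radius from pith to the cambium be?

True growth ring count = 804 + 8 = 812.
Length ≈ 0.55 × 812 = 446.6 mm.

446.6 mm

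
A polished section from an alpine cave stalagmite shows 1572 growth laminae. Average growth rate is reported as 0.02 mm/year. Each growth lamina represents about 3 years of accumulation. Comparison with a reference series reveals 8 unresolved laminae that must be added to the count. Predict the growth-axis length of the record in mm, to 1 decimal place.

94.8 mm

Adjusted count: 1572 + 8 = 1580 growth laminae.
At 3 years per growth lamina, 1580 × 3 = 4740 years.
Length ≈ 0.02 × 4740 = 94.8 mm.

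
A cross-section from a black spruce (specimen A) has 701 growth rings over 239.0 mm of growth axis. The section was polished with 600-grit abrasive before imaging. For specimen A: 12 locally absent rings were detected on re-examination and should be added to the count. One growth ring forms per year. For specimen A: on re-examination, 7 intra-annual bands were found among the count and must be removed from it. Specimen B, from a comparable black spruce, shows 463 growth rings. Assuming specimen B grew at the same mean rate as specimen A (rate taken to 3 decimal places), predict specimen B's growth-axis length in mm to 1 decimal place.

Specimen A: adjusted count: 701 − 7 + 12 = 706 growth rings.
A: Mean rate = 239.0 mm / 706 years ≈ 0.339 mm per year.
Length of B = 0.339 × 463 = 157.0 mm.

157.0 mm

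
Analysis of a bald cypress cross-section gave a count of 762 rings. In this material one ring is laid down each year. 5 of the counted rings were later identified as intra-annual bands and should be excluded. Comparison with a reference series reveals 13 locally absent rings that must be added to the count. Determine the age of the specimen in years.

770 years

True ring count = 762 − 5 + 13 = 770.
At one ring per year, that is 770 years.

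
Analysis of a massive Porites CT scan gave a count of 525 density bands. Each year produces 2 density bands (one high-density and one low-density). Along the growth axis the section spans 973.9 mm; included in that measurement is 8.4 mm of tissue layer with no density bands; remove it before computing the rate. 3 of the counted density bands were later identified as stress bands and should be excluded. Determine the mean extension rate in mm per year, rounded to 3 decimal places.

Adjusted count: 525 − 3 = 522 density bands.
Dividing by 2 density bands per year: 522 / 2 = 261 years.
Removing the 8.4 mm offcut leaves 973.9 − 8.4 = 965.5 mm.
965.5 mm over 261 years gives 965.5 / 261 ≈ 3.699 mm per year.

3.699 mm per year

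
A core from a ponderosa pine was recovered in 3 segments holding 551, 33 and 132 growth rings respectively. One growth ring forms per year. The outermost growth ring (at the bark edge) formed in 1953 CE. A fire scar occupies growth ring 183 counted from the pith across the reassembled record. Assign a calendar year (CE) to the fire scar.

Total growth rings = 551 + 33 + 132 = 716.
Between growth ring 183 and the bark edge there are 716 − 183 = 533 growth rings.
1953 − 533 = 1420 CE.

1420 CE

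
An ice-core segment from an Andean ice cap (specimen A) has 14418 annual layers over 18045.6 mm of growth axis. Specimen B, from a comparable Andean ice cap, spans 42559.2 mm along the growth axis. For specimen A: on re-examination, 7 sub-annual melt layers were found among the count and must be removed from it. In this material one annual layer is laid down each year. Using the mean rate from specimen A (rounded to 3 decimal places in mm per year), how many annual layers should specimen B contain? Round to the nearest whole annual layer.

33993 annual layers

Specimen A: true annual layer count = 14418 − 7 = 14411.
A: 18045.6 mm over 14411 years gives 18045.6 / 14411 ≈ 1.252 mm/yr.
B spans 42559.2 / 1.252 = 33992.97 years ≈ 33993 annual layers.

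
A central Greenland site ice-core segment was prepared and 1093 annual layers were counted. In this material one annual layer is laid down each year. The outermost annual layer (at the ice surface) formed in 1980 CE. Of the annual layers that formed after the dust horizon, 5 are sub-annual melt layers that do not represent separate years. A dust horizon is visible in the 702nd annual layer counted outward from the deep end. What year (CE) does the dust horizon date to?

Between annual layer 702 and the ice surface there are 1093 − 702 = 391 annual layers.
Removing the 5 false annual layers leaves 391 − 5 = 386 true annual layers beyond the dust horizon.
Counting back 386 years from 1980 CE places the dust horizon in 1980 − 386 = 1594 CE.

1594 CE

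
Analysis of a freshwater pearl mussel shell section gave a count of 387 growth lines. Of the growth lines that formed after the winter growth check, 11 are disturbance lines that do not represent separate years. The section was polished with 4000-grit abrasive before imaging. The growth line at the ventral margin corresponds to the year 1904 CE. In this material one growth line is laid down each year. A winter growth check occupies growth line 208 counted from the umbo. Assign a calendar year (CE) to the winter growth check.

1736 CE

387 − 208 = 179 growth lines lie beyond the winter growth check toward the ventral margin.
Excluding 11 false growth lines: 179 − 11 = 168.
The growth line at the ventral margin is 1904 CE, so the winter growth check dates to 1904 − 168 = 1736 CE.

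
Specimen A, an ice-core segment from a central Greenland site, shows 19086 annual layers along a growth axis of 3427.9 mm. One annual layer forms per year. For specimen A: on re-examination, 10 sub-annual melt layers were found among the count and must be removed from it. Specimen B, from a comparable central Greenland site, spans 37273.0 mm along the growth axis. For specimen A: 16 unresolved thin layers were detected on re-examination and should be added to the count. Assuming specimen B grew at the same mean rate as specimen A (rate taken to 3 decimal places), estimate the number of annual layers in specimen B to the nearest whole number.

207072 annual layers

Specimen A: adjusted count: 19086 − 10 + 16 = 19092 annual layers.
A: Mean rate = 3427.9 mm / 19092 years ≈ 0.180 mm per year.
For B, 37273.0 / 0.180 = 207072.22 years ≈ 207072 annual layers.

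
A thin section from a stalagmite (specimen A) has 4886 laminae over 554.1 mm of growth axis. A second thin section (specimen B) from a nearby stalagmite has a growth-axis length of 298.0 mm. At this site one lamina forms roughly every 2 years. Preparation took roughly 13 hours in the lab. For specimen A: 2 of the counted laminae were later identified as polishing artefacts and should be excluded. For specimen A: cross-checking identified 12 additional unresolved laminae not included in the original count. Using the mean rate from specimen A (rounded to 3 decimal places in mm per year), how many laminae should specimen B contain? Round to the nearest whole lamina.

2614 laminae

Specimen A: after corrections the count is 4886 − 2 + 12 = 4896 laminae.
Specimen A: at 2 years per lamina, 4896 × 2 = 9792 years.
A: 554.1 mm over 9792 years gives 554.1 / 9792 ≈ 0.057 mm/year.
B spans 298.0 / 0.057 = 5228.07 years; at 2 years per lamina that is 5228.07 / 2 ≈ 2614 laminae.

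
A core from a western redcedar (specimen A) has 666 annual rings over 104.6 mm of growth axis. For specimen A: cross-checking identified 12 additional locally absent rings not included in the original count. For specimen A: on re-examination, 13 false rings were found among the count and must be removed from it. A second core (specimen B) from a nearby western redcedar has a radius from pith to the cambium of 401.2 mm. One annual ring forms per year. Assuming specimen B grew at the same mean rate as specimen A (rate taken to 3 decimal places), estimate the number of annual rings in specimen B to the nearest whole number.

2555 annual rings

Specimen A: adjusted count: 666 − 13 + 12 = 665 annual rings.
A: 104.6 mm over 665 years gives 104.6 / 665 ≈ 0.157 mm per year.
B spans 401.2 / 0.157 = 2555.41 years ≈ 2555 annual rings.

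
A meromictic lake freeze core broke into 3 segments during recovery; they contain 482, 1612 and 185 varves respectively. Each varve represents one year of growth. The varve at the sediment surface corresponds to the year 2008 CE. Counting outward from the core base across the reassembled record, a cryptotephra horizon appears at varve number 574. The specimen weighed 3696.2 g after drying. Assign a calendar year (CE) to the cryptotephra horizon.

303 CE

Total varves = 482 + 1612 + 185 = 2279.
2279 − 574 = 1705 varves lie beyond the cryptotephra horizon toward the sediment surface.
2008 − 1705 = 303 CE.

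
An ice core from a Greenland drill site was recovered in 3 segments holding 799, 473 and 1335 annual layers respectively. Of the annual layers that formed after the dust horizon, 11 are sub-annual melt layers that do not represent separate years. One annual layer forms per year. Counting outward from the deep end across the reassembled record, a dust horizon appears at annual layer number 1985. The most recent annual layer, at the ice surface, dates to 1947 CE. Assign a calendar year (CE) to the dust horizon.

1336 CE

Total annual layers = 799 + 473 + 1335 = 2607.
The dust horizon sits at annual layer 1985 from the deep end, so 2607 − 1985 = 622 annual layers formed after it.
Excluding 11 false annual layers: 622 − 11 = 611.
Counting back 611 years from 1947 CE places the dust horizon in 1947 − 611 = 1336 CE.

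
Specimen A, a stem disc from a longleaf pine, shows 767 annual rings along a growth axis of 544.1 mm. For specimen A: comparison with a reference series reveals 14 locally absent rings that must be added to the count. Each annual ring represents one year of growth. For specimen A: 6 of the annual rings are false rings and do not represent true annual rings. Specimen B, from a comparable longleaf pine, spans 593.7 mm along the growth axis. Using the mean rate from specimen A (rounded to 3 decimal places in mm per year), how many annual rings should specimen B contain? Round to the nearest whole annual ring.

Specimen A: correcting the raw count gives 767 − 6 + 14 = 775 true annual rings.
A: 544.1 mm over 775 years gives 544.1 / 775 ≈ 0.702 mm/year.
For B, 593.7 / 0.702 = 845.73 years ≈ 846 annual rings.

846 annual rings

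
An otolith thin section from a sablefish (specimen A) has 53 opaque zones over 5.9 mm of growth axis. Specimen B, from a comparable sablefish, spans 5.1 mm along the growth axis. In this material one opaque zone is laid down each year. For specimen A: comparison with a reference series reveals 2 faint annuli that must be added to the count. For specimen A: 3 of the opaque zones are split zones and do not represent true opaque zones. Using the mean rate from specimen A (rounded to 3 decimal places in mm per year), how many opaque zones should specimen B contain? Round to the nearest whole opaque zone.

45 opaque zones

Specimen A: after corrections the count is 53 − 3 + 2 = 52 opaque zones.
A: 5.9 mm over 52 years gives 5.9 / 52 ≈ 0.113 mm per year.
For B, 5.1 / 0.113 = 45.13 years ≈ 45 opaque zones.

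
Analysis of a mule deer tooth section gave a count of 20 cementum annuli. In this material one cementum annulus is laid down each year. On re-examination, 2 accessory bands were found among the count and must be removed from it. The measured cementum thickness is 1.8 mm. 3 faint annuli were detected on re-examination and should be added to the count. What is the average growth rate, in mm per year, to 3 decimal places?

0.086 mm per year

Adjusted count: 20 − 2 + 3 = 21 cementum annuli.
Extension rate ≈ 1.8 / 21 = 0.086 mm per year.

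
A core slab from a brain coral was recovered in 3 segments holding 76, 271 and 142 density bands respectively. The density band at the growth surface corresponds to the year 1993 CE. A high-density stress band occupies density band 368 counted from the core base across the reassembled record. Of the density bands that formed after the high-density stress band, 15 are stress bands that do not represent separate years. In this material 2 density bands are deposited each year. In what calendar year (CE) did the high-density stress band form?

Total density bands = 76 + 271 + 142 = 489.
The high-density stress band sits at density band 368 from the core base, so 489 − 368 = 121 density bands formed after it.
Excluding 15 false density bands: 121 − 15 = 106.
Dividing by 2 density bands per year: 106 / 2 = 53 years.
1993 − 53 = 1940 CE.

1940 CE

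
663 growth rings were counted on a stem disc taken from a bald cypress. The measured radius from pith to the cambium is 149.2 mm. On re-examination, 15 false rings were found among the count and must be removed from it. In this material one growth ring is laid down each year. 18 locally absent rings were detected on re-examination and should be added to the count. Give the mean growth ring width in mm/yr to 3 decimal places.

0.224 mm/yr

Correcting the raw count gives 663 − 15 + 18 = 666 true growth rings.
Mean rate = 149.2 mm / 666 years ≈ 0.224 mm/yr.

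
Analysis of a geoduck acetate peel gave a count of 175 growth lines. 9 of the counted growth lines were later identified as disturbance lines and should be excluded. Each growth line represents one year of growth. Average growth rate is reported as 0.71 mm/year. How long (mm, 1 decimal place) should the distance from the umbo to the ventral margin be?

117.9 mm

True growth line count = 175 − 9 = 166.
166 years at 0.71 mm/year gives 0.71 × 166 = 117.9 mm.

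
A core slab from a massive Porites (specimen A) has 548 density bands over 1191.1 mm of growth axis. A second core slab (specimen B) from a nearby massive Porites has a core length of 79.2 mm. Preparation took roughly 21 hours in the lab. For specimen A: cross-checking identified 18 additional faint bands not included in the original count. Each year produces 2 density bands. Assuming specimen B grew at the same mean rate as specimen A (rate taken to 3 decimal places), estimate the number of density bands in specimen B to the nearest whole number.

38 density bands

Specimen A: adjusted count: 548 + 18 = 566 density bands.
Specimen A: with 2 density bands per year, 566 / 2 = 283 years.
A: 1191.1 mm over 283 years gives 1191.1 / 283 ≈ 4.209 mm/year.
B spans 79.2 / 4.209 = 18.82 years; at 2 density bands per year that is 18.82 × 2 ≈ 38 density bands.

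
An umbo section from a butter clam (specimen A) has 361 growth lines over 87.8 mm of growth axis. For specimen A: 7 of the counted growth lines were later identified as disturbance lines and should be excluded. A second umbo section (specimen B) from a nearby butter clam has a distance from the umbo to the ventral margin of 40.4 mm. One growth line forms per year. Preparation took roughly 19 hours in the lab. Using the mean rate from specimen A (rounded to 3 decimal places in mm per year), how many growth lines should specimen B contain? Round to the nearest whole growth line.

163 growth lines

Specimen A: adjusted count: 361 − 7 = 354 growth lines.
A: Mean rate = 87.8 mm / 354 years ≈ 0.248 mm/year.
Specimen B: 40.4 mm / 0.248 mm per year = 162.90 years ≈ 163 growth lines.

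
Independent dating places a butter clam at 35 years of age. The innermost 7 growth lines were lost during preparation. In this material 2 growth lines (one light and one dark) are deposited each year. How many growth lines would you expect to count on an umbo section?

35 years at 2 growth lines per year gives 35 × 2 = 70 growth lines.
Subtracting the 7 growth lines not captured gives 70 − 7 = 63 growth lines in the record.

63 growth lines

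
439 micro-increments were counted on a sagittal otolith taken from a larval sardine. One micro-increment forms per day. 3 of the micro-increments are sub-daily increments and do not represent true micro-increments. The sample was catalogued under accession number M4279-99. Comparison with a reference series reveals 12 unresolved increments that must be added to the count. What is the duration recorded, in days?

Correcting the raw count gives 439 − 3 + 12 = 448 true micro-increments.
One micro-increment per day makes the duration 448 days.

448 days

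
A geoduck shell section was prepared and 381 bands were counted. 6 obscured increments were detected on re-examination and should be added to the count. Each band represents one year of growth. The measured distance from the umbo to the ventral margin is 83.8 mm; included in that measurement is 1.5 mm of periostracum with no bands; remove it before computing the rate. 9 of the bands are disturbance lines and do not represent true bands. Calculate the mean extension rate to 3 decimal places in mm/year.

0.218 mm/year

Correcting the raw count gives 381 − 9 + 6 = 378 true bands.
Net length = 83.8 − 1.5 = 82.3 mm.
82.3 mm over 378 years gives 82.3 / 378 ≈ 0.218 mm/year.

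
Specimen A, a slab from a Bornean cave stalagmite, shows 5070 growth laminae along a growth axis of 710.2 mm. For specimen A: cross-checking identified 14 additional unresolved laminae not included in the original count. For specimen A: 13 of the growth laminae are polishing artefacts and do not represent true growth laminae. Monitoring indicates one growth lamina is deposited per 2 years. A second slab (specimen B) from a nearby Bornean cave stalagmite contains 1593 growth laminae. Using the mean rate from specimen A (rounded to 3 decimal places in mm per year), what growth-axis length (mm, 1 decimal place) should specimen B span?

Specimen A: true growth lamina count = 5070 − 13 + 14 = 5071.
Specimen A: multiplying by 2 years per growth lamina: 5071 × 2 = 10142 years.
A: Mean rate = 710.2 mm / 10142 years ≈ 0.070 mm per year.
Specimen B: 1593 growth laminae at 2 years each span 1593 × 2 = 3186 years. For B, 0.070 mm/year × 3186 years = 223.0 mm.

223.0 mm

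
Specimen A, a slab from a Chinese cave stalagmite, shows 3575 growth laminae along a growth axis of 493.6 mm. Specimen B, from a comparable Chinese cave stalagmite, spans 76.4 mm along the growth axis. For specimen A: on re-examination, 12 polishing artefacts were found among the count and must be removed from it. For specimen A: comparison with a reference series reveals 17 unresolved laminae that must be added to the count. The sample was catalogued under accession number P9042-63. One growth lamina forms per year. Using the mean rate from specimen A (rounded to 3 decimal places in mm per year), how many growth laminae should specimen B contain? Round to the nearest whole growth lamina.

Specimen A: true growth lamina count = 3575 − 12 + 17 = 3580.
A: 493.6 mm over 3580 years gives 493.6 / 3580 ≈ 0.138 mm/yr.
B spans 76.4 / 0.138 = 553.62 years ≈ 554 growth laminae.

554 growth laminae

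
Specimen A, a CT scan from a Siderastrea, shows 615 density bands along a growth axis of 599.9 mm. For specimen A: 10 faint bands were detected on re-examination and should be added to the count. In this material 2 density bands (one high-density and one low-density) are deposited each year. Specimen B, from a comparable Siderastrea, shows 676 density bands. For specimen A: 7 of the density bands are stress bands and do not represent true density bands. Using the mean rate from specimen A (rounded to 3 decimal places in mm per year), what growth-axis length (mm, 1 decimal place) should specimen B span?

Specimen A: adjusted count: 615 − 7 + 10 = 618 density bands.
Specimen A: with 2 density bands per year, 618 / 2 = 309 years.
A: 599.9 mm over 309 years gives 599.9 / 309 ≈ 1.941 mm per year.
Specimen B: 676 density bands at 2 per year is 676 / 2 = 338 years. For B, 1.941 mm/year × 338 years = 656.1 mm.

656.1 mm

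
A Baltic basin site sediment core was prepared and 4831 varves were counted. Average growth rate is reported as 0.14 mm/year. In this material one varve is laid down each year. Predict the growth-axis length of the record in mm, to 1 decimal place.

676.3 mm

The record spans 4831 years at 0.14 mm per year.
4831 years at 0.14 mm/year gives 0.14 × 4831 = 676.3 mm.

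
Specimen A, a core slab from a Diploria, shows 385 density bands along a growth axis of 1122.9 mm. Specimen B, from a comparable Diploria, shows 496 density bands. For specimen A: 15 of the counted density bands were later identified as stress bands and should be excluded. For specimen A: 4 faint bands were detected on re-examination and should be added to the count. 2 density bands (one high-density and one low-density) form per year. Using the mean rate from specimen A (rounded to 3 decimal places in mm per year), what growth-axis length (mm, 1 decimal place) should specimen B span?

Specimen A: correcting the raw count gives 385 − 15 + 4 = 374 true density bands.
Specimen A: with 2 density bands per year, 374 / 2 = 187 years.
A: Mean rate = 1122.9 mm / 187 years ≈ 6.005 mm/yr.
Specimen B: 496 density bands at 2 per year is 496 / 2 = 248 years. B's length ≈ 6.005 × 248 = 1489.2 mm.

1489.2 mm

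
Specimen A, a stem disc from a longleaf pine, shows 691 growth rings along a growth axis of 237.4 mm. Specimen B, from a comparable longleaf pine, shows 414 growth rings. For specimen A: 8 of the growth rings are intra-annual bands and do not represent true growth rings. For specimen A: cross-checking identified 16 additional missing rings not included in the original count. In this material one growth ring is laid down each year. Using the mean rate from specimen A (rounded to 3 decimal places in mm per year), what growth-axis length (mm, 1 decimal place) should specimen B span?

140.8 mm

Specimen A: after corrections the count is 691 − 8 + 16 = 699 growth rings.
A: 237.4 mm over 699 years gives 237.4 / 699 ≈ 0.340 mm/yr.
Length of B = 0.340 × 414 = 140.8 mm.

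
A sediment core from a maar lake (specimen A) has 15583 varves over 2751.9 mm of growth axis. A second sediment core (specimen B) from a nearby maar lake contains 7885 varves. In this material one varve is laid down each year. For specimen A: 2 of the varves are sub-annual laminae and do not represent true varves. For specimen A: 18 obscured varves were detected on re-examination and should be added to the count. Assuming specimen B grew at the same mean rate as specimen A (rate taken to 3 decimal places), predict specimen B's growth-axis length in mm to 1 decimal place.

Specimen A: true varve count = 15583 − 2 + 18 = 15599.
A: 2751.9 mm over 15599 years gives 2751.9 / 15599 ≈ 0.176 mm/year.
Length of B = 0.176 × 7885 = 1387.8 mm.

1387.8 mm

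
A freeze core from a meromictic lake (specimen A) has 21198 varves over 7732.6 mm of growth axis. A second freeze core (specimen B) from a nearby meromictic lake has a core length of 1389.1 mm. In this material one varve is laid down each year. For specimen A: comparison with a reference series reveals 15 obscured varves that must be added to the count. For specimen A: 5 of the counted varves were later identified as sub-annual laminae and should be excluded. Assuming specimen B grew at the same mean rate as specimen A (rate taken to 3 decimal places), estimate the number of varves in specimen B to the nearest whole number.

3806 varves

Specimen A: after corrections the count is 21198 − 5 + 15 = 21208 varves.
A: 7732.6 mm over 21208 years gives 7732.6 / 21208 ≈ 0.365 mm per year.
Specimen B: 1389.1 mm / 0.365 mm per year = 3805.75 years ≈ 3806 varves.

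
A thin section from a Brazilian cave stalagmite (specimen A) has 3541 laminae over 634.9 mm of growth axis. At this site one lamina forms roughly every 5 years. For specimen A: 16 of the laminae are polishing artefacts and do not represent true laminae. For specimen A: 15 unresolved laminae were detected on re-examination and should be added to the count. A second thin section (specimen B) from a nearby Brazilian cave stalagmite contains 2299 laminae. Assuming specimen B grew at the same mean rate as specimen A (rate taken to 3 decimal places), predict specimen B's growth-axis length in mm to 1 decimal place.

413.8 mm

Specimen A: correcting the raw count gives 3541 − 16 + 15 = 3540 true laminae.
Specimen A: 3540 laminae at 5 years each span 3540 × 5 = 17700 years.
A: Mean rate = 634.9 mm / 17700 years ≈ 0.036 mm per year.
Specimen B: multiplying by 5 years per lamina: 2299 × 5 = 11495 years. For B, 0.036 mm/year × 11495 years = 413.8 mm.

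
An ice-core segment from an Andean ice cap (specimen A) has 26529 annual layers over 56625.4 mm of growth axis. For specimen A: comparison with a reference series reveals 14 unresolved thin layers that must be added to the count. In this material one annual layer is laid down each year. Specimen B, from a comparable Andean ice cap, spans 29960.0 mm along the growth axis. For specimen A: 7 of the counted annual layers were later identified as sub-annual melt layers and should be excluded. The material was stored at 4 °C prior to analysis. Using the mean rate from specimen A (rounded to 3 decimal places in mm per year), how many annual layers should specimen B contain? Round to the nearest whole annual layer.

14039 annual layers

Specimen A: adjusted count: 26529 − 7 + 14 = 26536 annual layers.
A: Extension rate ≈ 56625.4 / 26536 = 2.134 mm/year.
B spans 29960.0 / 2.134 = 14039.36 years ≈ 14039 annual layers.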